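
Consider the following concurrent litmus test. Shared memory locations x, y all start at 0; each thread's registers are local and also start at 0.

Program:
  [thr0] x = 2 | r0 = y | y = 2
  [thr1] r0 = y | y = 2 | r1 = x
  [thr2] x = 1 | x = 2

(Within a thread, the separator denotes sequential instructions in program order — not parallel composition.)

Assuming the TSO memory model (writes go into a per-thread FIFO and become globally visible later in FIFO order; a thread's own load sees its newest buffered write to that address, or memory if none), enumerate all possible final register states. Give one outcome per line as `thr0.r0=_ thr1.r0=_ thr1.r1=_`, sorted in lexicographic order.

thr0.r0=0 thr1.r0=0 thr1.r1=0
thr0.r0=0 thr1.r0=0 thr1.r1=1
thr0.r0=0 thr1.r0=0 thr1.r1=2
thr0.r0=0 thr1.r0=2 thr1.r1=1
thr0.r0=0 thr1.r0=2 thr1.r1=2
thr0.r0=2 thr1.r0=0 thr1.r1=0
thr0.r0=2 thr1.r0=0 thr1.r1=1
thr0.r0=2 thr1.r0=0 thr1.r1=2

outcome vector order: (thr0.r0,thr1.r0,thr1.r1)
|TSO outcomes| = 8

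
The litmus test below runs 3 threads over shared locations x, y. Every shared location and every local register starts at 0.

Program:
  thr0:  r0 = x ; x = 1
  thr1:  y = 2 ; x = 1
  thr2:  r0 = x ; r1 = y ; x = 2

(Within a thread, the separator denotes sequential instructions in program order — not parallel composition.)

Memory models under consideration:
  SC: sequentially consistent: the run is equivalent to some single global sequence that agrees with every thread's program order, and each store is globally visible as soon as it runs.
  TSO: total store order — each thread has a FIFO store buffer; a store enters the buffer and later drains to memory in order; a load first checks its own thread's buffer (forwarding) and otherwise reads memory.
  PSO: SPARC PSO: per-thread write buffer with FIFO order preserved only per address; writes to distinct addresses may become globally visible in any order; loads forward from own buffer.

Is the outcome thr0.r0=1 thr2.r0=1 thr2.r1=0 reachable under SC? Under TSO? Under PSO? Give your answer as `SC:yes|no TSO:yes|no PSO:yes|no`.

SC:no TSO:no PSO:yes

outcome vector order: (thr0.r0,thr2.r0,thr2.r1)
[SC] allowed = {0/0/0 0/0/2 0/1/0 0/1/2 1/0/0 1/0/2 1/1/2 2/0/0 2/0/2 2/1/2}
[TSO] allowed = {0/0/0 0/0/2 0/1/0 0/1/2 1/0/0 1/0/2 1/1/2 2/0/0 2/0/2 2/1/2}
[PSO] allowed = {0/0/0 0/0/2 0/1/0 0/1/2 1/0/0 1/0/2 1/1/0 1/1/2 2/0/0 2/0/2 2/1/0 2/1/2}
target 1/1/0 ∈ {PSO}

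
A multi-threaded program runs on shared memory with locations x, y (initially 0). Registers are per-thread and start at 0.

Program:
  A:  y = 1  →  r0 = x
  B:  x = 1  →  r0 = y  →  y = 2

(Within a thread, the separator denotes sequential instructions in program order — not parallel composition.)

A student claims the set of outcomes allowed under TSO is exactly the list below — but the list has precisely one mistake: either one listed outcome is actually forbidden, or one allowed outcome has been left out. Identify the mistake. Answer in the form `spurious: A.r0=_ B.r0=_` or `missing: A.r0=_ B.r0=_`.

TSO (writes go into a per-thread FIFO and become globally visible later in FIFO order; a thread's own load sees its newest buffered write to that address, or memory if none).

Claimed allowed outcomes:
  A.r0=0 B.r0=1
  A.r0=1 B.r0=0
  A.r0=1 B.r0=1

outcome vector order: (A.r0,B.r0)
TSO (4): 00; 01; 10; 11
TSO∖claimed = {00}

missing: A.r0=0 B.r0=0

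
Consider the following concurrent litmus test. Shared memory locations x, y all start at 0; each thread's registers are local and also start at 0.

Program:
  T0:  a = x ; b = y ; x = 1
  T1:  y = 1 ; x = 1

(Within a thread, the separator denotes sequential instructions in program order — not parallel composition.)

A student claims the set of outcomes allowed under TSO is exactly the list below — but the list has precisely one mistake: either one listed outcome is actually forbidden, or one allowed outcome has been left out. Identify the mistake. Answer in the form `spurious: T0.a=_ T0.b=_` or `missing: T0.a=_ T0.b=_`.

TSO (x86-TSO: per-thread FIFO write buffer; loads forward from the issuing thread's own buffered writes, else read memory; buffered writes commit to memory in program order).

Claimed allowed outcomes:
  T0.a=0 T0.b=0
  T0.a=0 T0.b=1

missing: T0.a=1 T0.b=1

outcome vector order: (T0.a,T0.b)
TSO (3): <0 0>, <0 1>, <1 1>
TSO∖claimed = {<1 1>}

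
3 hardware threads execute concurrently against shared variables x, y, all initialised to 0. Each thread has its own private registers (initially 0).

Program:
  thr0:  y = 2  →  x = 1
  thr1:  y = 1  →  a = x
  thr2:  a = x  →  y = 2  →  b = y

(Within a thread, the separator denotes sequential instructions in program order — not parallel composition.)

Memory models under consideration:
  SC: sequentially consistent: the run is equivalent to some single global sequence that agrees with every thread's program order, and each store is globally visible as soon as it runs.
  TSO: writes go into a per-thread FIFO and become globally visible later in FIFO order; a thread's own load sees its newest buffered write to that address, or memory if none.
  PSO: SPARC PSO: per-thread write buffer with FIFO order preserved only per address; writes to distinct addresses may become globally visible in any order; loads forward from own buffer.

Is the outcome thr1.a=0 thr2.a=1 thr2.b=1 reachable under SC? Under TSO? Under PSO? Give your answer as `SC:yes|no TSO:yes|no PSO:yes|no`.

SC:no TSO:yes PSO:yes

outcome vector order: (thr1.a,thr2.a,thr2.b)
SC: 7 outcomes — {<0 0 1>, <0 0 2>, <0 1 2>, <1 0 1>, <1 0 2>, <1 1 1>, <1 1 2>}
TSO: 8 outcomes — {<0 0 1>, <0 0 2>, <0 1 1>, <0 1 2>, <1 0 1>, <1 0 2>, <1 1 1>, <1 1 2>}
PSO: 8 outcomes — {<0 0 1>, <0 0 2>, <0 1 1>, <0 1 2>, <1 0 1>, <1 0 2>, <1 1 1>, <1 1 2>}
target <0 1 1> ∈ {TSO,PSO}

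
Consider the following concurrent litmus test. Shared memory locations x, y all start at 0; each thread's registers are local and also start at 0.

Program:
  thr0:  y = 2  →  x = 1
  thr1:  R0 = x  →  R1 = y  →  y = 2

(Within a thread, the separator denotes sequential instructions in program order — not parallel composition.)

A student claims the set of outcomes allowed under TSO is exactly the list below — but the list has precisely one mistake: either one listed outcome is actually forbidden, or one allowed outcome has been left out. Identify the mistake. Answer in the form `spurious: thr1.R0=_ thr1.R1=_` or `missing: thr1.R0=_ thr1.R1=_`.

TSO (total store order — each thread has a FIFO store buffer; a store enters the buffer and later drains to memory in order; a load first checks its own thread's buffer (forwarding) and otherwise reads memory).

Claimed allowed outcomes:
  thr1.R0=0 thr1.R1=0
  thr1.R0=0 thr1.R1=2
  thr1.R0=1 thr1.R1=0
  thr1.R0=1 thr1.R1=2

spurious: thr1.R0=1 thr1.R1=0

outcome vector order: (thr1.R0,thr1.R1)
TSO (3): 0/0, 0/2, 1/2
claimed∖TSO = {1/0}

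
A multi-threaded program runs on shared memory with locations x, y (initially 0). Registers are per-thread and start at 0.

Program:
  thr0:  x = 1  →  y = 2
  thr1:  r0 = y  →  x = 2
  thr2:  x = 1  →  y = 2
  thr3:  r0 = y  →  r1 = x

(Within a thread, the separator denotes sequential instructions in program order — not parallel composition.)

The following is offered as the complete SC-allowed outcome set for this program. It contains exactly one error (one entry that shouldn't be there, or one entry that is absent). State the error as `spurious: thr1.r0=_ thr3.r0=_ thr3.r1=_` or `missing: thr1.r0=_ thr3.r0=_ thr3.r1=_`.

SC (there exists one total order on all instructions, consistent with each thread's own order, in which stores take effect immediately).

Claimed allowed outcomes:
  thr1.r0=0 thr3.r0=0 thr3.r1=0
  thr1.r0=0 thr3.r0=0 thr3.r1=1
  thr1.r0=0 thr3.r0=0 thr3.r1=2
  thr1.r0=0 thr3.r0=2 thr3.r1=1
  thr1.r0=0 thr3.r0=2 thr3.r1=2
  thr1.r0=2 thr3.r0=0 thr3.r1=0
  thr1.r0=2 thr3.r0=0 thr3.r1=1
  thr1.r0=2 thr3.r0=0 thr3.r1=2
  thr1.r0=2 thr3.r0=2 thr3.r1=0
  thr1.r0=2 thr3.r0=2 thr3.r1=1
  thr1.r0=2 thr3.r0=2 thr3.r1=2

outcome vector order: (thr1.r0,thr3.r0,thr3.r1)
[SC] allowed = {(0,0,0); (0,0,1); (0,0,2); (0,2,1); (0,2,2); (2,0,0); (2,0,1); (2,0,2); (2,2,1); (2,2,2)}
claimed∖SC = {(2,2,0)}

spurious: thr1.r0=2 thr3.r0=2 thr3.r1=0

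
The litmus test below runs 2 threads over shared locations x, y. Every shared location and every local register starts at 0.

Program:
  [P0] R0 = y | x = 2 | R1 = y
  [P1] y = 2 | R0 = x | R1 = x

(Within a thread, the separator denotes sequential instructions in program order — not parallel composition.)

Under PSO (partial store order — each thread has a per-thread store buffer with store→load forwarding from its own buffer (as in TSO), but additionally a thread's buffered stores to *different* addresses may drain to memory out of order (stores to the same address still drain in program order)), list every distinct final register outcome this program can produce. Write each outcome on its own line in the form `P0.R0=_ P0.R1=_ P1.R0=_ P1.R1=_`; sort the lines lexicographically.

P0.R0=0 P0.R1=0 P1.R0=0 P1.R1=0
P0.R0=0 P0.R1=0 P1.R0=0 P1.R1=2
P0.R0=0 P0.R1=0 P1.R0=2 P1.R1=2
P0.R0=0 P0.R1=2 P1.R0=0 P1.R1=0
P0.R0=0 P0.R1=2 P1.R0=0 P1.R1=2
P0.R0=0 P0.R1=2 P1.R0=2 P1.R1=2
P0.R0=2 P0.R1=2 P1.R0=0 P1.R1=0
P0.R0=2 P0.R1=2 P1.R0=0 P1.R1=2
P0.R0=2 P0.R1=2 P1.R0=2 P1.R1=2

outcome vector order: (P0.R0,P0.R1,P1.R0,P1.R1)
|PSO outcomes| = 9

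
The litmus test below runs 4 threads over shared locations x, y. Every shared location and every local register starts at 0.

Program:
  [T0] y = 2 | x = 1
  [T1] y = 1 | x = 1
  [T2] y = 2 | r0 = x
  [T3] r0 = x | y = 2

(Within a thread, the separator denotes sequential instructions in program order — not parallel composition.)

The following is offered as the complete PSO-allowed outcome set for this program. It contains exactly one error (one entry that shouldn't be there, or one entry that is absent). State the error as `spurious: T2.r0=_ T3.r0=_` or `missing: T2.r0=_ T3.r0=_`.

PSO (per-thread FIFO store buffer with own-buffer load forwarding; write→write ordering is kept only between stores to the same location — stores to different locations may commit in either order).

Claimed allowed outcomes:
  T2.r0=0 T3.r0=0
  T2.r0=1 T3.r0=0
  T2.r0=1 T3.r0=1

missing: T2.r0=0 T3.r0=1

outcome vector order: (T2.r0,T3.r0)
PSO: 4 outcomes — {<0 0>, <0 1>, <1 0>, <1 1>}
PSO∖claimed = {<0 1>}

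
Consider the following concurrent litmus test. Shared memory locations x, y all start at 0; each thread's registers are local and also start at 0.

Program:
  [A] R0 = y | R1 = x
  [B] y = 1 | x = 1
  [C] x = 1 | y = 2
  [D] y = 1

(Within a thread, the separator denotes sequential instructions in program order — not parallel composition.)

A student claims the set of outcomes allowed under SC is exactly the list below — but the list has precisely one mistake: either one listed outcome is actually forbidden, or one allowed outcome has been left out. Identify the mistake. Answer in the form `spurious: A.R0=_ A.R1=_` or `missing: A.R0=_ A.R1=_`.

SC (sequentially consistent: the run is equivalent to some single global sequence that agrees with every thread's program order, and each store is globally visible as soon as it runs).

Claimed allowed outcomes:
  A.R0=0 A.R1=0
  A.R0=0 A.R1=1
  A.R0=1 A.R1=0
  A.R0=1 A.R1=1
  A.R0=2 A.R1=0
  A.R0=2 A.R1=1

spurious: A.R0=2 A.R1=0

outcome vector order: (A.R0,A.R1)
SC (5): 0/0; 0/1; 1/0; 1/1; 2/1
claimed∖SC = {2/0}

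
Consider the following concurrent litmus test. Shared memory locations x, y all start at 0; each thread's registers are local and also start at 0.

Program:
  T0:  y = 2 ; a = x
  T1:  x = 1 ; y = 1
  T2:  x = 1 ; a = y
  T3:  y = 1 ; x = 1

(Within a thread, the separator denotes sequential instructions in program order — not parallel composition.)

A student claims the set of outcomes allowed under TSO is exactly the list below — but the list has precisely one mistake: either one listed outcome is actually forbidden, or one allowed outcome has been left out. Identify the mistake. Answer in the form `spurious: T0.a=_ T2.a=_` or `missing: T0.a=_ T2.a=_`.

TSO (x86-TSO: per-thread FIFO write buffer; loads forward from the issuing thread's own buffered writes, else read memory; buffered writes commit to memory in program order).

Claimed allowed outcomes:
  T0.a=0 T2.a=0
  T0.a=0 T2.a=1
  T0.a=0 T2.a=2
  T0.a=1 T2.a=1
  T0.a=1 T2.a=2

missing: T0.a=1 T2.a=0

outcome vector order: (T0.a,T2.a)
TSO: 6 outcomes — {(0,0) (0,1) (0,2) (1,0) (1,1) (1,2)}
TSO∖claimed = {(1,0)}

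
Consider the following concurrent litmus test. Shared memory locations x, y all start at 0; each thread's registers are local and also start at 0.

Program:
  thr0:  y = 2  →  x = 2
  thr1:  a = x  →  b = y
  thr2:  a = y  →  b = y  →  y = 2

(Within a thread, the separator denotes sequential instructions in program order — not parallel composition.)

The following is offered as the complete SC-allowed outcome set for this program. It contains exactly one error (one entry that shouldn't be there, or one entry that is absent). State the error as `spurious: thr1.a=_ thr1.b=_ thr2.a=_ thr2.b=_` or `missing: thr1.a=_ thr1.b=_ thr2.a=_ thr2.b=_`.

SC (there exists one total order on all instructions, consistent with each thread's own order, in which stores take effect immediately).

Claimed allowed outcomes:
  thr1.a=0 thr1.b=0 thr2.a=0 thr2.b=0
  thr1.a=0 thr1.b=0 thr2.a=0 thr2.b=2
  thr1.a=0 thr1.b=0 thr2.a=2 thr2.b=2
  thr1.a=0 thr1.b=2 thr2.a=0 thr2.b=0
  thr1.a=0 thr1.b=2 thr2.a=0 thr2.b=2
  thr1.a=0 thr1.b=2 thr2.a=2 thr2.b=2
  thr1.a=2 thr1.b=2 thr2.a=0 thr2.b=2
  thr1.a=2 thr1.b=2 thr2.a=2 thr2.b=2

outcome vector order: (thr1.a,thr1.b,thr2.a,thr2.b)
under SC → (0,0,0,0); (0,0,0,2); (0,0,2,2); (0,2,0,0); (0,2,0,2); (0,2,2,2); (2,2,0,0); (2,2,0,2); (2,2,2,2)
SC∖claimed = {(2,2,0,0)}

missing: thr1.a=2 thr1.b=2 thr2.a=0 thr2.b=0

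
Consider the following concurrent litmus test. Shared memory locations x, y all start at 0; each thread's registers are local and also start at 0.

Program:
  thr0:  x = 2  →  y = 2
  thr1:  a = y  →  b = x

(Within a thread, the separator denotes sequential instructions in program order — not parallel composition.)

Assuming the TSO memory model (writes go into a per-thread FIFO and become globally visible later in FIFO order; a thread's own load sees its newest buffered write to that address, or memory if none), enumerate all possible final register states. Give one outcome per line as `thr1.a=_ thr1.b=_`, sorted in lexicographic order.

outcome vector order: (thr1.a,thr1.b)
|TSO outcomes| = 3

thr1.a=0 thr1.b=0
thr1.a=0 thr1.b=2
thr1.a=2 thr1.b=2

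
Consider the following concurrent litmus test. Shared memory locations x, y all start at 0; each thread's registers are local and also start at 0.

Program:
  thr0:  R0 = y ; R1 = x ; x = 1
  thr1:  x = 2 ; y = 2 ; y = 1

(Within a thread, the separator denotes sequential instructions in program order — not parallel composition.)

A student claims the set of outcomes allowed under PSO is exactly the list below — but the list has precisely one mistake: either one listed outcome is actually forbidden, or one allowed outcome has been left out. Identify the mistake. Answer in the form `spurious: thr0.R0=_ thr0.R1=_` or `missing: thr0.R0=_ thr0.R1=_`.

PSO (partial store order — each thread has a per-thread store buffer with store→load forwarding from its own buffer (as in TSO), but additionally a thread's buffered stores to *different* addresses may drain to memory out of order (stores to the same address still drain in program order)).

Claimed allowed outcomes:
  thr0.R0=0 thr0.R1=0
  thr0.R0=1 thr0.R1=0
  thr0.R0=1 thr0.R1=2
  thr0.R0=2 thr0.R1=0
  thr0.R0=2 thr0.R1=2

outcome vector order: (thr0.R0,thr0.R1)
[PSO] allowed = {00; 02; 10; 12; 20; 22}
PSO∖claimed = {02}

missing: thr0.R0=0 thr0.R1=2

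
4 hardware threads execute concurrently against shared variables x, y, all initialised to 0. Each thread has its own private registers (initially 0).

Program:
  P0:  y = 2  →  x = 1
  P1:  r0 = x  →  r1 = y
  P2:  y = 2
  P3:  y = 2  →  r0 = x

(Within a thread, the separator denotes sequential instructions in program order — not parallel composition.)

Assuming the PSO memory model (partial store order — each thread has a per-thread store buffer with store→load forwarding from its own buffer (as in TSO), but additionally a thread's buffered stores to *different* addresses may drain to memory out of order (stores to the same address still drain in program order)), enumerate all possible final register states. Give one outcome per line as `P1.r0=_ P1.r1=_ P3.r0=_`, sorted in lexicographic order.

outcome vector order: (P1.r0,P1.r1,P3.r0)
|PSO outcomes| = 8

P1.r0=0 P1.r1=0 P3.r0=0
P1.r0=0 P1.r1=0 P3.r0=1
P1.r0=0 P1.r1=2 P3.r0=0
P1.r0=0 P1.r1=2 P3.r0=1
P1.r0=1 P1.r1=0 P3.r0=0
P1.r0=1 P1.r1=0 P3.r0=1
P1.r0=1 P1.r1=2 P3.r0=0
P1.r0=1 P1.r1=2 P3.r0=1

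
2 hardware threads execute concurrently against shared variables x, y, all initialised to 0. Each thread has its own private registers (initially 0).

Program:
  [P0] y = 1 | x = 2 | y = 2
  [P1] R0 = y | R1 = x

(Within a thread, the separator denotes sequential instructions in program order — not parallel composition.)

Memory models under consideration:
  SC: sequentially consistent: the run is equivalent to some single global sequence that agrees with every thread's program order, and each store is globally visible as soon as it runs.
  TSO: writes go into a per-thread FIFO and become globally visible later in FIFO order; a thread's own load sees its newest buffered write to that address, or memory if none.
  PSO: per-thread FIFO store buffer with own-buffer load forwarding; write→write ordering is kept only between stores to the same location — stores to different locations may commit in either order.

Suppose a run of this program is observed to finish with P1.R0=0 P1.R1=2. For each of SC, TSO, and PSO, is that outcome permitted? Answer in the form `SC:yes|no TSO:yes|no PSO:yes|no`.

SC:yes TSO:yes PSO:yes

outcome vector order: (P1.R0,P1.R1)
SC: 5 outcomes — {(0,0) (0,2) (1,0) (1,2) (2,2)}
TSO: 5 outcomes — {(0,0) (0,2) (1,0) (1,2) (2,2)}
PSO: 6 outcomes — {(0,0) (0,2) (1,0) (1,2) (2,0) (2,2)}
target (0,2) ∈ {SC,TSO,PSO}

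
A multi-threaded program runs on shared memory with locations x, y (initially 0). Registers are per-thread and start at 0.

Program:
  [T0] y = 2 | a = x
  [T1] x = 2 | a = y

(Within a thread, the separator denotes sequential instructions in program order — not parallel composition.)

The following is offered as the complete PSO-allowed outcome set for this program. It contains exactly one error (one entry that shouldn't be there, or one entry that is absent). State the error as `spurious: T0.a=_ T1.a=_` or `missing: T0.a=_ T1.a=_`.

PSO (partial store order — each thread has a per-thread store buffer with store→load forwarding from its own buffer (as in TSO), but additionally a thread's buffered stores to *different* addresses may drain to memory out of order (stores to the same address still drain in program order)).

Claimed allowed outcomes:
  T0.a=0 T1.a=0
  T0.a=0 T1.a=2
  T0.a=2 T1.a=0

missing: T0.a=2 T1.a=2

outcome vector order: (T0.a,T1.a)
[PSO] allowed = {0/0, 0/2, 2/0, 2/2}
PSO∖claimed = {2/2}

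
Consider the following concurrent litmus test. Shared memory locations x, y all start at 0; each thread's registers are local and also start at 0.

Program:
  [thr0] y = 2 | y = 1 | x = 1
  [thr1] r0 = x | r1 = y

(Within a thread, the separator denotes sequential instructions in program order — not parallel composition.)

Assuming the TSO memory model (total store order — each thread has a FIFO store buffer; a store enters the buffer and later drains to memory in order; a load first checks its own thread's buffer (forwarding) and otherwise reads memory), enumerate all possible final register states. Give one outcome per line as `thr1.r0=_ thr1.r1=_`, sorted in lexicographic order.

thr1.r0=0 thr1.r1=0
thr1.r0=0 thr1.r1=1
thr1.r0=0 thr1.r1=2
thr1.r0=1 thr1.r1=1

outcome vector order: (thr1.r0,thr1.r1)
|TSO outcomes| = 4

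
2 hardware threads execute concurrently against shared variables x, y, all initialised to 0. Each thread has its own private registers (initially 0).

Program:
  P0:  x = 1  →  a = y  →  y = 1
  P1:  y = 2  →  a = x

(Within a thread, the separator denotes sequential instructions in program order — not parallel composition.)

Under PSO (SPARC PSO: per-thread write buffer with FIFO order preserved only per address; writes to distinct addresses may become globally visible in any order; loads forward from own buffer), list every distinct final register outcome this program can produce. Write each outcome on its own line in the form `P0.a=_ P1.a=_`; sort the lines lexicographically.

P0.a=0 P1.a=0
P0.a=0 P1.a=1
P0.a=2 P1.a=0
P0.a=2 P1.a=1

outcome vector order: (P0.a,P1.a)
|PSO outcomes| = 4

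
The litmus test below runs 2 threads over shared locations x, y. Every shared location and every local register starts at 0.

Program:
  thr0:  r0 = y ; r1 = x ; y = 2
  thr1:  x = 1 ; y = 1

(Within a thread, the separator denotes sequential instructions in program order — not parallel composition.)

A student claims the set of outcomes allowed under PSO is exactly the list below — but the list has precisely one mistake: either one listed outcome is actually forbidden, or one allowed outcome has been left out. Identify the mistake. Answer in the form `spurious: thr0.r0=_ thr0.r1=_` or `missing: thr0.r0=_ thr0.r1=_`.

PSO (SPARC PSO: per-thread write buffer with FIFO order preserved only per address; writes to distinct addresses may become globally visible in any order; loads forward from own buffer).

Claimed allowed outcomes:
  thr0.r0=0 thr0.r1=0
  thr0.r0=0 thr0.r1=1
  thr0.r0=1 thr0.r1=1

outcome vector order: (thr0.r0,thr0.r1)
PSO (4): (0,0), (0,1), (1,0), (1,1)
PSO∖claimed = {(1,0)}

missing: thr0.r0=1 thr0.r1=0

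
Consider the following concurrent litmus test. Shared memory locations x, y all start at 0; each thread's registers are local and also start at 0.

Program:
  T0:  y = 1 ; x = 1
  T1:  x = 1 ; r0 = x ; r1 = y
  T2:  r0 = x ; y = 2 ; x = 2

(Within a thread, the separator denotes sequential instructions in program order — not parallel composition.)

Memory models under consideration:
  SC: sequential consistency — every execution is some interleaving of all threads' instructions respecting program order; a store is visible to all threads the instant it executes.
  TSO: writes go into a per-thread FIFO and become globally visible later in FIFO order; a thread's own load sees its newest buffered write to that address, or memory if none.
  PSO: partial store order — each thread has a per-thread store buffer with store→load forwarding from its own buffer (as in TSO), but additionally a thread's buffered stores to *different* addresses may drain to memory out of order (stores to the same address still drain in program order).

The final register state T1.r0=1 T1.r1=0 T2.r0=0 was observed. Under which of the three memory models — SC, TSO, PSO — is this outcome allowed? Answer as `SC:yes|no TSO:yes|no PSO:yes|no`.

outcome vector order: (T1.r0,T1.r1,T2.r0)
SC (10): 100, 101, 110, 111, 120, 121, 210, 211, 220, 221
TSO (10): 100, 101, 110, 111, 120, 121, 210, 211, 220, 221
PSO (12): 100, 101, 110, 111, 120, 121, 200, 201, 210, 211, 220, 221
target 100 ∈ {SC,TSO,PSO}

SC:yes TSO:yes PSO:yes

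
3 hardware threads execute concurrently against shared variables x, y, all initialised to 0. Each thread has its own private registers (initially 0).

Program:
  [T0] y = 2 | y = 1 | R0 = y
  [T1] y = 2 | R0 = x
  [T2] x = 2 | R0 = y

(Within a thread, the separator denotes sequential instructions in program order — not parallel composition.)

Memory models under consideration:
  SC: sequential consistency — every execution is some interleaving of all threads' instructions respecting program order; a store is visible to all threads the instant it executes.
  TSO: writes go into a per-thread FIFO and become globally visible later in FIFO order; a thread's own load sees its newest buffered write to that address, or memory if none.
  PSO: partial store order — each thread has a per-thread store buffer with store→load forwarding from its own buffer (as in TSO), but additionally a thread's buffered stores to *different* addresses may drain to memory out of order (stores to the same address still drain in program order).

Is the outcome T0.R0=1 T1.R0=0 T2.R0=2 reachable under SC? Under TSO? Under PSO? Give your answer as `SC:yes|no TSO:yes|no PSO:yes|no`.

outcome vector order: (T0.R0,T1.R0,T2.R0)
SC: 9 outcomes — {1/0/1, 1/0/2, 1/2/0, 1/2/1, 1/2/2, 2/0/2, 2/2/0, 2/2/1, 2/2/2}
TSO: 12 outcomes — {1/0/0, 1/0/1, 1/0/2, 1/2/0, 1/2/1, 1/2/2, 2/0/0, 2/0/1, 2/0/2, 2/2/0, 2/2/1, 2/2/2}
PSO: 12 outcomes — {1/0/0, 1/0/1, 1/0/2, 1/2/0, 1/2/1, 1/2/2, 2/0/0, 2/0/1, 2/0/2, 2/2/0, 2/2/1, 2/2/2}
target 1/0/2 ∈ {SC,TSO,PSO}

SC:yes TSO:yes PSO:yes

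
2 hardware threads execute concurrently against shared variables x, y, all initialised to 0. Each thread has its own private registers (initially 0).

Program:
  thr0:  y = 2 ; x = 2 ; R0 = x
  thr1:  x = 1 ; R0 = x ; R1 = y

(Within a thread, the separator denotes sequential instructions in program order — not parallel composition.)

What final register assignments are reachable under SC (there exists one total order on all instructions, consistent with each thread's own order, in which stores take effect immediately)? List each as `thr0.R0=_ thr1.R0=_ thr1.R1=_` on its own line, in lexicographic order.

outcome vector order: (thr0.R0,thr1.R0,thr1.R1)
|SC outcomes| = 4

thr0.R0=1 thr1.R0=1 thr1.R1=2
thr0.R0=2 thr1.R0=1 thr1.R1=0
thr0.R0=2 thr1.R0=1 thr1.R1=2
thr0.R0=2 thr1.R0=2 thr1.R1=2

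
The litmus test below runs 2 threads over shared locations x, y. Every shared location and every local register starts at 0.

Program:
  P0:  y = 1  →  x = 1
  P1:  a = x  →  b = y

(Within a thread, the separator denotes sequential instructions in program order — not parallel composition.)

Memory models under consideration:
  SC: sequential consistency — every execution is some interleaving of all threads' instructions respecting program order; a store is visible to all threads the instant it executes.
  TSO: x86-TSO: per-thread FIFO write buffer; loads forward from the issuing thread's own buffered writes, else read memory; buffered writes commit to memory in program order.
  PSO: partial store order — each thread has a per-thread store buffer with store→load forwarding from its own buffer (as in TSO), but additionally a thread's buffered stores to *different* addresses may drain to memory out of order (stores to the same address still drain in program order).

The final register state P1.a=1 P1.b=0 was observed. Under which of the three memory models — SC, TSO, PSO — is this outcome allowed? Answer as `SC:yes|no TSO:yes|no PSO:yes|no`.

SC:no TSO:no PSO:yes

outcome vector order: (P1.a,P1.b)
SC (3): 00, 01, 11
TSO (3): 00, 01, 11
PSO (4): 00, 01, 10, 11
target 10 ∈ {PSO}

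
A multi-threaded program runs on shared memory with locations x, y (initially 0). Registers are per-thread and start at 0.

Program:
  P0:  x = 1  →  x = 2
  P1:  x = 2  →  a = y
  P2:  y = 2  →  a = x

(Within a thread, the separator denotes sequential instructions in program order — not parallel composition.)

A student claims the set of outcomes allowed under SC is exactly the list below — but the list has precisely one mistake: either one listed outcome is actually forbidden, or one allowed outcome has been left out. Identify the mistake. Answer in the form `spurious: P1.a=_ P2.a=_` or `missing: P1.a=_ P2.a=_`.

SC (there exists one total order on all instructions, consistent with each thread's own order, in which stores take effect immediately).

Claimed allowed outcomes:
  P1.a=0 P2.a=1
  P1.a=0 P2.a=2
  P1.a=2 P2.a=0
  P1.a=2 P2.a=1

outcome vector order: (P1.a,P2.a)
SC: 5 outcomes — {(0,1); (0,2); (2,0); (2,1); (2,2)}
SC∖claimed = {(2,2)}

missing: P1.a=2 P2.a=2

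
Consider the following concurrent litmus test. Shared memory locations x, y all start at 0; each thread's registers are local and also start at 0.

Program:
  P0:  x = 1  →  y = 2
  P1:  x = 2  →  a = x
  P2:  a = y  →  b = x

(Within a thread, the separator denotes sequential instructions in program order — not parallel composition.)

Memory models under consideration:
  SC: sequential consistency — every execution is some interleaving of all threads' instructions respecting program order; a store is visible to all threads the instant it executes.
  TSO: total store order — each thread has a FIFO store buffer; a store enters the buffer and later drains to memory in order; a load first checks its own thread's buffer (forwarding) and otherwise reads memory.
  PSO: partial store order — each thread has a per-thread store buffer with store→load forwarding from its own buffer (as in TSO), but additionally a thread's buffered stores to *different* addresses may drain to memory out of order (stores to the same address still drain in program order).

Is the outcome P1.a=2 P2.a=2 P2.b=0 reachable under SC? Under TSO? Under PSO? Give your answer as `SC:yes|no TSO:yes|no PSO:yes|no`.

SC:no TSO:no PSO:yes

outcome vector order: (P1.a,P2.a,P2.b)
under SC → <1 0 0>; <1 0 1>; <1 0 2>; <1 2 1>; <2 0 0>; <2 0 1>; <2 0 2>; <2 2 1>; <2 2 2>
under TSO → <1 0 0>; <1 0 1>; <1 0 2>; <1 2 1>; <2 0 0>; <2 0 1>; <2 0 2>; <2 2 1>; <2 2 2>
under PSO → <1 0 0>; <1 0 1>; <1 0 2>; <1 2 0>; <1 2 1>; <1 2 2>; <2 0 0>; <2 0 1>; <2 0 2>; <2 2 0>; <2 2 1>; <2 2 2>
target <2 2 0> ∈ {PSO}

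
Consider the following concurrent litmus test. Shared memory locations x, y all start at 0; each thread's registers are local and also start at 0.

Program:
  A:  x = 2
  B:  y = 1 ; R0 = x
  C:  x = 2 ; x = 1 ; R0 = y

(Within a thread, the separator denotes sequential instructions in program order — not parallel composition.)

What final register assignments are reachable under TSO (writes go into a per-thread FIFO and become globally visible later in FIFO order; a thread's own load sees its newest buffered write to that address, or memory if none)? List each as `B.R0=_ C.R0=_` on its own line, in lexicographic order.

outcome vector order: (B.R0,C.R0)
|TSO outcomes| = 6

B.R0=0 C.R0=0
B.R0=0 C.R0=1
B.R0=1 C.R0=0
B.R0=1 C.R0=1
B.R0=2 C.R0=0
B.R0=2 C.R0=1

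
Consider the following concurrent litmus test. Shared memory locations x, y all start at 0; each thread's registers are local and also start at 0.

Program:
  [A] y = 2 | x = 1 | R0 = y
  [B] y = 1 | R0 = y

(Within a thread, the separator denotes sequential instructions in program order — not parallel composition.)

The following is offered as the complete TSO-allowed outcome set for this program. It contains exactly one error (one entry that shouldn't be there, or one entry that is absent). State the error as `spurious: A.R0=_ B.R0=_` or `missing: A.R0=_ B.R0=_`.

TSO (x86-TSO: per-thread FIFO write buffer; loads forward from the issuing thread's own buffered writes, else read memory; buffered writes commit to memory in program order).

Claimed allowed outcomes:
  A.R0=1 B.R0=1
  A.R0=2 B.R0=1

outcome vector order: (A.R0,B.R0)
under TSO → (1,1); (2,1); (2,2)
TSO∖claimed = {(2,2)}

missing: A.R0=2 B.R0=2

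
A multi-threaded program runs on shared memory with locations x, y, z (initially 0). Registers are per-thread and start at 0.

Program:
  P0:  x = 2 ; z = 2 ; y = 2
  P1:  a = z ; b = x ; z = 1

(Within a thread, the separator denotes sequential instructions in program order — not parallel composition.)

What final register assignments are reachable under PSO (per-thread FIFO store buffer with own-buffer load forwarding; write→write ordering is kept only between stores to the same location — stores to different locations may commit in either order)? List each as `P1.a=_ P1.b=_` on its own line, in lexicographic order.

P1.a=0 P1.b=0
P1.a=0 P1.b=2
P1.a=2 P1.b=0
P1.a=2 P1.b=2

outcome vector order: (P1.a,P1.b)
|PSO outcomes| = 4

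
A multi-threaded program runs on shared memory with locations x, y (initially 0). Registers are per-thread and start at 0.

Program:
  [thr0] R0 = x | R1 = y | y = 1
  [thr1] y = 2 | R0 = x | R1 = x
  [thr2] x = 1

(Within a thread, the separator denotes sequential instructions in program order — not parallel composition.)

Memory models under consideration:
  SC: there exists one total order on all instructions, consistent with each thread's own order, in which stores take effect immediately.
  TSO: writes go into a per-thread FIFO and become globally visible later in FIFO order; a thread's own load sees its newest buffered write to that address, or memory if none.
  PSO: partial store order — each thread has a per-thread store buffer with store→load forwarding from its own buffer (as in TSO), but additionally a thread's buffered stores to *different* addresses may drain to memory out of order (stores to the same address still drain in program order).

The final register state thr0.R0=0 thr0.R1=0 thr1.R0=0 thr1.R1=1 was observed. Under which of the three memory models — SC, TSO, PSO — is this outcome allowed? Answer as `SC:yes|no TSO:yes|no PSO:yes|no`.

outcome vector order: (thr0.R0,thr0.R1,thr1.R0,thr1.R1)
SC (10): (0,0,0,0); (0,0,0,1); (0,0,1,1); (0,2,0,0); (0,2,0,1); (0,2,1,1); (1,0,1,1); (1,2,0,0); (1,2,0,1); (1,2,1,1)
TSO (12): (0,0,0,0); (0,0,0,1); (0,0,1,1); (0,2,0,0); (0,2,0,1); (0,2,1,1); (1,0,0,0); (1,0,0,1); (1,0,1,1); (1,2,0,0); (1,2,0,1); (1,2,1,1)
PSO (12): (0,0,0,0); (0,0,0,1); (0,0,1,1); (0,2,0,0); (0,2,0,1); (0,2,1,1); (1,0,0,0); (1,0,0,1); (1,0,1,1); (1,2,0,0); (1,2,0,1); (1,2,1,1)
target (0,0,0,1) ∈ {SC,TSO,PSO}

SC:yes TSO:yes PSO:yes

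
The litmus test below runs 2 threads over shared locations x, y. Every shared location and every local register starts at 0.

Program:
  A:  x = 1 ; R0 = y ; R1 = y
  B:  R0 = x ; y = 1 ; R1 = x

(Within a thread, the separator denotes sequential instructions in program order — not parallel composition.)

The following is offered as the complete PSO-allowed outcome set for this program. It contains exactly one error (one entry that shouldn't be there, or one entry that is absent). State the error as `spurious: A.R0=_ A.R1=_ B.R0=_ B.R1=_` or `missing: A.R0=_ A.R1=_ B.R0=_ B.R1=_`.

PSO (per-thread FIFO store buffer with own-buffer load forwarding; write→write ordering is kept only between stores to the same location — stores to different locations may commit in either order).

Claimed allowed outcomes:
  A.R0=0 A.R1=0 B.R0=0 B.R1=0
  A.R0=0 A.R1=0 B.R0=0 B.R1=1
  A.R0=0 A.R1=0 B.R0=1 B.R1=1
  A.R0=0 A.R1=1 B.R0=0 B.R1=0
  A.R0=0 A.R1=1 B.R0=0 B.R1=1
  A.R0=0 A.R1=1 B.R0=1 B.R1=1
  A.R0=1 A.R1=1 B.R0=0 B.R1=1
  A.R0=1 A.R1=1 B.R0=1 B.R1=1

missing: A.R0=1 A.R1=1 B.R0=0 B.R1=0

outcome vector order: (A.R0,A.R1,B.R0,B.R1)
under PSO → (0,0,0,0), (0,0,0,1), (0,0,1,1), (0,1,0,0), (0,1,0,1), (0,1,1,1), (1,1,0,0), (1,1,0,1), (1,1,1,1)
PSO∖claimed = {(1,1,0,0)}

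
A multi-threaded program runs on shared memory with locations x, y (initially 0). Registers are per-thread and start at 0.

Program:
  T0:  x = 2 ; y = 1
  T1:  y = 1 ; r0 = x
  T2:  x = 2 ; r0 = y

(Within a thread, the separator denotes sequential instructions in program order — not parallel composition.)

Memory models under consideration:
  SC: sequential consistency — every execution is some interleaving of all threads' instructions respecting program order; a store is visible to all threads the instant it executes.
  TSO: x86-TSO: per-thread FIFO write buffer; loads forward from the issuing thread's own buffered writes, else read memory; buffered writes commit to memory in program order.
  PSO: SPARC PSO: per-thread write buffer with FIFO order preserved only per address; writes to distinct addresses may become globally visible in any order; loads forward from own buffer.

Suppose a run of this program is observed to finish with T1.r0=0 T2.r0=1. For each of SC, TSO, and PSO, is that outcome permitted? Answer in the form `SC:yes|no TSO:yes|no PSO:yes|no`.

SC:yes TSO:yes PSO:yes

outcome vector order: (T1.r0,T2.r0)
SC: 3 outcomes — {01; 20; 21}
TSO: 4 outcomes — {00; 01; 20; 21}
PSO: 4 outcomes — {00; 01; 20; 21}
target 01 ∈ {SC,TSO,PSO}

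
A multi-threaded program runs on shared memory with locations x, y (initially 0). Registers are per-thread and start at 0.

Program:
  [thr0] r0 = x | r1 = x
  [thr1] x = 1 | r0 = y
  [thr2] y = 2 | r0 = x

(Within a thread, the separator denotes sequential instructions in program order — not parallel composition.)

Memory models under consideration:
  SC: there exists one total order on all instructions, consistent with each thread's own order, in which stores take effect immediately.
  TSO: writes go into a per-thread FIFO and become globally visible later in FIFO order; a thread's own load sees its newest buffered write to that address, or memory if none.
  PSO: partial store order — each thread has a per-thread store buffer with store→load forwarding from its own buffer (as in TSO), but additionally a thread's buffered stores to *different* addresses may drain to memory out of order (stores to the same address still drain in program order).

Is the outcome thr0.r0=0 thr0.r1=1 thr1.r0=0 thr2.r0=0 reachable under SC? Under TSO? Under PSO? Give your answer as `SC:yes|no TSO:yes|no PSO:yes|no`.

SC:no TSO:yes PSO:yes

outcome vector order: (thr0.r0,thr0.r1,thr1.r0,thr2.r0)
[SC] allowed = {(0,0,0,1); (0,0,2,0); (0,0,2,1); (0,1,0,1); (0,1,2,0); (0,1,2,1); (1,1,0,1); (1,1,2,0); (1,1,2,1)}
[TSO] allowed = {(0,0,0,0); (0,0,0,1); (0,0,2,0); (0,0,2,1); (0,1,0,0); (0,1,0,1); (0,1,2,0); (0,1,2,1); (1,1,0,0); (1,1,0,1); (1,1,2,0); (1,1,2,1)}
[PSO] allowed = {(0,0,0,0); (0,0,0,1); (0,0,2,0); (0,0,2,1); (0,1,0,0); (0,1,0,1); (0,1,2,0); (0,1,2,1); (1,1,0,0); (1,1,0,1); (1,1,2,0); (1,1,2,1)}
target (0,1,0,0) ∈ {TSO,PSO}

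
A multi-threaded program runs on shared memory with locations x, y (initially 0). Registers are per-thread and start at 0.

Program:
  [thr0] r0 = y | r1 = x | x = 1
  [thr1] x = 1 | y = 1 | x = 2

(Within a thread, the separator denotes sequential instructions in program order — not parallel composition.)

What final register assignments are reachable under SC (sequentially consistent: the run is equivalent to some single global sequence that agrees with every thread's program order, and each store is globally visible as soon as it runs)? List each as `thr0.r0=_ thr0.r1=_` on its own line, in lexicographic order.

outcome vector order: (thr0.r0,thr0.r1)
|SC outcomes| = 5

thr0.r0=0 thr0.r1=0
thr0.r0=0 thr0.r1=1
thr0.r0=0 thr0.r1=2
thr0.r0=1 thr0.r1=1
thr0.r0=1 thr0.r1=2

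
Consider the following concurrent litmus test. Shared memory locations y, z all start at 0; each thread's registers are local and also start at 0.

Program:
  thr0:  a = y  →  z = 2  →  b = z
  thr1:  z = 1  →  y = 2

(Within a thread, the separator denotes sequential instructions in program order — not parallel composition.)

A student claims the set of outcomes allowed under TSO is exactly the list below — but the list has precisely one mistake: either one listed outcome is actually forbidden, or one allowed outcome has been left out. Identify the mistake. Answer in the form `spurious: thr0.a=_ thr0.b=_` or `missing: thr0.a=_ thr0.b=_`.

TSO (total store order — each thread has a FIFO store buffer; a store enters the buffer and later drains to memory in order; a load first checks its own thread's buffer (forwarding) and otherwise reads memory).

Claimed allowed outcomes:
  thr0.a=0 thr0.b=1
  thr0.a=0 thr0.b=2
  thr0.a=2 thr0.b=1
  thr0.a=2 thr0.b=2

spurious: thr0.a=2 thr0.b=1

outcome vector order: (thr0.a,thr0.b)
[TSO] allowed = {0/1, 0/2, 2/2}
claimed∖TSO = {2/1}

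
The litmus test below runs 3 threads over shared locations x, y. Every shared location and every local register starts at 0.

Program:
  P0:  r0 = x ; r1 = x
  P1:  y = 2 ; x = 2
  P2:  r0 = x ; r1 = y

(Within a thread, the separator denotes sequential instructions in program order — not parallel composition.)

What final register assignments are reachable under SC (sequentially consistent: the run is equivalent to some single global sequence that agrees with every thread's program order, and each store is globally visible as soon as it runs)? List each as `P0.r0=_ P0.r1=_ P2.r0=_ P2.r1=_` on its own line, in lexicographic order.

P0.r0=0 P0.r1=0 P2.r0=0 P2.r1=0
P0.r0=0 P0.r1=0 P2.r0=0 P2.r1=2
P0.r0=0 P0.r1=0 P2.r0=2 P2.r1=2
P0.r0=0 P0.r1=2 P2.r0=0 P2.r1=0
P0.r0=0 P0.r1=2 P2.r0=0 P2.r1=2
P0.r0=0 P0.r1=2 P2.r0=2 P2.r1=2
P0.r0=2 P0.r1=2 P2.r0=0 P2.r1=0
P0.r0=2 P0.r1=2 P2.r0=0 P2.r1=2
P0.r0=2 P0.r1=2 P2.r0=2 P2.r1=2

outcome vector order: (P0.r0,P0.r1,P2.r0,P2.r1)
|SC outcomes| = 9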